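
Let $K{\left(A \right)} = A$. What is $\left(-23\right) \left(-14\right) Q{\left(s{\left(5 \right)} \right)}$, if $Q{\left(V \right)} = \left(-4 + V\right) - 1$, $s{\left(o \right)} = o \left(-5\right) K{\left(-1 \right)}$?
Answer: $6440$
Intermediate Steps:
$s{\left(o \right)} = 5 o$ ($s{\left(o \right)} = o \left(-5\right) \left(-1\right) = - 5 o \left(-1\right) = 5 o$)
$Q{\left(V \right)} = -5 + V$
$\left(-23\right) \left(-14\right) Q{\left(s{\left(5 \right)} \right)} = \left(-23\right) \left(-14\right) \left(-5 + 5 \cdot 5\right) = 322 \left(-5 + 25\right) = 322 \cdot 20 = 6440$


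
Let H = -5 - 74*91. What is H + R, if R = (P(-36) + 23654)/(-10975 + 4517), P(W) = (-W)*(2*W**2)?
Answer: -21818714/3229 ≈ -6757.1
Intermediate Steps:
P(W) = -2*W**3
H = -6739 (H = -5 - 6734 = -6739)
R = -58483/3229 (R = (-2*(-36)**3 + 23654)/(-10975 + 4517) = (-2*(-46656) + 23654)/(-6458) = (93312 + 23654)*(-1/6458) = 116966*(-1/6458) = -58483/3229 ≈ -18.112)
H + R = -6739 - 58483/3229 = -21818714/3229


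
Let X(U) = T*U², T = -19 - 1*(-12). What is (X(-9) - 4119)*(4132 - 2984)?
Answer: -5379528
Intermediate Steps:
T = -7 (T = -19 + 12 = -7)
X(U) = -7*U²
(X(-9) - 4119)*(4132 - 2984) = (-7*(-9)² - 4119)*(4132 - 2984) = (-7*81 - 4119)*1148 = (-567 - 4119)*1148 = -4686*1148 = -5379528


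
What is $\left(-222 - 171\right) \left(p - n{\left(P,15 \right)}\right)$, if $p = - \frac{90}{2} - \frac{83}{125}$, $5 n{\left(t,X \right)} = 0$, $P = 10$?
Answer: $\frac{2243244}{125} \approx 17946.0$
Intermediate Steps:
$n{\left(t,X \right)} = 0$ ($n{\left(t,X \right)} = \frac{1}{5} \cdot 0 = 0$)
$p = - \frac{5708}{125}$ ($p = \left(-90\right) \frac{1}{2} - \frac{83}{125} = -45 - \frac{83}{125} = - \frac{5708}{125} \approx -45.664$)
$\left(-222 - 171\right) \left(p - n{\left(P,15 \right)}\right) = \left(-222 - 171\right) \left(- \frac{5708}{125} - 0\right) = - 393 \left(- \frac{5708}{125} + 0\right) = \left(-393\right) \left(- \frac{5708}{125}\right) = \frac{2243244}{125}$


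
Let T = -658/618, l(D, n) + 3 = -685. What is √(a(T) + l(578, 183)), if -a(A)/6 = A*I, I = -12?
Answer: 2*I*√2028070/103 ≈ 27.652*I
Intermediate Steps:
l(D, n) = -688 (l(D, n) = -3 - 685 = -688)
T = -329/309 (T = -658*1/618 = -329/309 ≈ -1.0647)
a(A) = 72*A (a(A) = -6*A*(-12) = -(-72)*A = 72*A)
√(a(T) + l(578, 183)) = √(72*(-329/309) - 688) = √(-7896/103 - 688) = √(-78760/103) = 2*I*√2028070/103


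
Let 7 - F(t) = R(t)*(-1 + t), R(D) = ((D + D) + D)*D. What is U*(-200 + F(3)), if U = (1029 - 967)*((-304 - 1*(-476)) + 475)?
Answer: -9908158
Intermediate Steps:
R(D) = 3*D² (R(D) = (2*D + D)*D = (3*D)*D = 3*D²)
F(t) = 7 - 3*t²*(-1 + t)
U = 40114 (U = 62*((-304 + 476) + 475) = 62*(172 + 475) = 62*647 = 40114)
U*(-200 + F(3)) = 40114*(-200 + (7 - 3*3³ + 3*3²)) = 40114*(-200 + (7 - 3*27 + 3*9)) = 40114*(-200 + (7 - 81 + 27)) = 40114*(-200 - 47) = 40114*(-247) = -9908158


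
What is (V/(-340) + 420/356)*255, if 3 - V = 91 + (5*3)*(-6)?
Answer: 53283/178 ≈ 299.34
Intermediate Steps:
V = 2 (V = 3 - (91 + (5*3)*(-6)) = 3 - (91 + 15*(-6)) = 3 - (91 - 90) = 3 - 1*1 = 3 - 1 = 2)
(V/(-340) + 420/356)*255 = (2/(-340) + 420/356)*255 = (2*(-1/340) + 420*(1/356))*255 = (-1/170 + 105/89)*255 = (17761/15130)*255 = 53283/178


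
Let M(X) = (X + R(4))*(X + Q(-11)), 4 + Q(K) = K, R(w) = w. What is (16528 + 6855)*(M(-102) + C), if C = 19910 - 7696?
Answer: 553709440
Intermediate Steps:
Q(K) = -4 + K
C = 12214
M(X) = (-15 + X)*(4 + X) (M(X) = (X + 4)*(X + (-4 - 11)) = (4 + X)*(X - 15) = (4 + X)*(-15 + X) = (-15 + X)*(4 + X))
(16528 + 6855)*(M(-102) + C) = (16528 + 6855)*((-60 + (-102)² - 11*(-102)) + 12214) = 23383*((-60 + 10404 + 1122) + 12214) = 23383*(11466 + 12214) = 23383*23680 = 553709440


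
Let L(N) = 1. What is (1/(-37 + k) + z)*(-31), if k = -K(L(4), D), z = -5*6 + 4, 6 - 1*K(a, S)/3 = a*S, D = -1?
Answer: 46779/58 ≈ 806.53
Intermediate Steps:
K(a, S) = 18 - 3*S*a (K(a, S) = 18 - 3*a*S = 18 - 3*S*a)
z = -26 (z = -30 + 4 = -26)
k = -21 (k = -(18 - 3*(-1)*1) = -(18 + 3) = -1*21 = -21)
(1/(-37 + k) + z)*(-31) = (1/(-37 - 21) - 26)*(-31) = (1/(-58) - 26)*(-31) = (-1/58 - 26)*(-31) = -1509/58*(-31) = 46779/58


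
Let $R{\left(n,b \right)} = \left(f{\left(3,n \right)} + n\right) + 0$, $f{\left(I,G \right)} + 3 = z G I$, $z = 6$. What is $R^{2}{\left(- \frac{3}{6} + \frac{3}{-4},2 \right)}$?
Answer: $\frac{11449}{16} \approx 715.56$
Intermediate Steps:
$f{\left(I,G \right)} = -3 + 6 G I$
$R{\left(n,b \right)} = -3 + 19 n$ ($R{\left(n,b \right)} = \left(\left(-3 + 6 n 3\right) + n\right) + 0 = \left(\left(-3 + 18 n\right) + n\right) + 0 = \left(-3 + 19 n\right) + 0 = -3 + 19 n$)
$R^{2}{\left(- \frac{3}{6} + \frac{3}{-4},2 \right)} = \left(-3 + 19 \left(- \frac{3}{6} + \frac{3}{-4}\right)\right)^{2} = \left(-3 + 19 \left(\left(-3\right) \frac{1}{6} + 3 \left(- \frac{1}{4}\right)\right)\right)^{2} = \left(-3 + 19 \left(- \frac{1}{2} - \frac{3}{4}\right)\right)^{2} = \left(-3 + 19 \left(- \frac{5}{4}\right)\right)^{2} = \left(-3 - \frac{95}{4}\right)^{2} = \left(- \frac{107}{4}\right)^{2} = \frac{11449}{16}$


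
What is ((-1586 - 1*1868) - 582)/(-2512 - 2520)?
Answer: 1009/1258 ≈ 0.80207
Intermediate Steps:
((-1586 - 1*1868) - 582)/(-2512 - 2520) = ((-1586 - 1868) - 582)/(-5032) = (-3454 - 582)*(-1/5032) = -4036*(-1/5032) = 1009/1258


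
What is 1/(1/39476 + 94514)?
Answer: 39476/3731034665 ≈ 1.0580e-5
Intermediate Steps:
1/(1/39476 + 94514) = 1/(3731034665/39476) = 39476/3731034665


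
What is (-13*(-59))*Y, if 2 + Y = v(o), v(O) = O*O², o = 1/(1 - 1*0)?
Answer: -767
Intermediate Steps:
o = 1 (o = 1/(1 + 0) = 1/1 = 1)
v(O) = O³
Y = -1 (Y = -2 + 1³ = -2 + 1 = -1)
(-13*(-59))*Y = -13*(-59)*(-1) = 767*(-1) = -767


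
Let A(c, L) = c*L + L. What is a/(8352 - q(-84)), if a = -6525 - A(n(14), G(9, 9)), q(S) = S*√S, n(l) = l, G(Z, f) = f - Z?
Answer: -63075/81422 + 5075*I*√21/325688 ≈ -0.77467 + 0.071408*I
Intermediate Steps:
q(S) = S^(3/2)
A(c, L) = L + L*c (A(c, L) = L*c + L = L + L*c)
a = -6525 (a = -6525 - (9 - 1*9)*(1 + 14) = -6525 - (9 - 9)*15 = -6525 - 0*15 = -6525 - 1*0 = -6525 + 0 = -6525)
a/(8352 - q(-84)) = -6525/(8352 - (-84)^(3/2)) = -6525/(8352 - (-168)*I*√21) = -6525/(8352 + 168*I*√21)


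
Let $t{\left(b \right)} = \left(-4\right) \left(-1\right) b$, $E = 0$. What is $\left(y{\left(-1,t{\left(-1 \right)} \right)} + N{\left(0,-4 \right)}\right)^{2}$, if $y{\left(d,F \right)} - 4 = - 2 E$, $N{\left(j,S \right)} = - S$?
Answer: $64$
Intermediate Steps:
$t{\left(b \right)} = 4 b$
$y{\left(d,F \right)} = 4$ ($y{\left(d,F \right)} = 4 - 0 = 4 + 0 = 4$)
$\left(y{\left(-1,t{\left(-1 \right)} \right)} + N{\left(0,-4 \right)}\right)^{2} = \left(4 - -4\right)^{2} = \left(4 + 4\right)^{2} = 8^{2} = 64$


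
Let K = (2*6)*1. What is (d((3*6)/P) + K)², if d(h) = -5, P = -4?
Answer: 49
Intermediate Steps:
K = 12 (K = 12*1 = 12)
(d((3*6)/P) + K)² = (-5 + 12)² = 7² = 49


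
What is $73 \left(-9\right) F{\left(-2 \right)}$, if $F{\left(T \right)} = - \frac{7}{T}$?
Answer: $- \frac{4599}{2} \approx -2299.5$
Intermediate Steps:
$73 \left(-9\right) F{\left(-2 \right)} = 73 \left(-9\right) \left(- \frac{7}{-2}\right) = - 657 \left(\left(-7\right) \left(- \frac{1}{2}\right)\right) = \left(-657\right) \frac{7}{2} = - \frac{4599}{2}$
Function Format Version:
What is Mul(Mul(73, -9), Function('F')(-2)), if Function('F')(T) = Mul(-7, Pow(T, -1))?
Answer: Rational(-4599, 2) ≈ -2299.5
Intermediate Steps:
Mul(Mul(73, -9), Function('F')(-2)) = Mul(Mul(73, -9), Mul(-7, Pow(-2, -1))) = Mul(-657, Mul(-7, Rational(-1, 2))) = Mul(-657, Rational(7, 2)) = Rational(-4599, 2)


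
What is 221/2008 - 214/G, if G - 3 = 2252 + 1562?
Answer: 413845/7664536 ≈ 0.053995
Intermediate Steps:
G = 3817 (G = 3 + (2252 + 1562) = 3 + 3814 = 3817)
221/2008 - 214/G = 221/2008 - 214/3817 = 413845/7664536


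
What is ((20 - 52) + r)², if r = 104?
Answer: 5184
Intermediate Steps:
((20 - 52) + r)² = ((20 - 52) + 104)² = (-32 + 104)² = 72² = 5184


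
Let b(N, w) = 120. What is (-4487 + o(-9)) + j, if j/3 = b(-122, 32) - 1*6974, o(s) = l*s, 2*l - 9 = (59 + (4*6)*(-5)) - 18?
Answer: -24734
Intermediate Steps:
l = -35 (l = 9/2 + ((59 + (4*6)*(-5)) - 18)/2 = 9/2 + ((59 + 24*(-5)) - 18)/2 = 9/2 + ((59 - 120) - 18)/2 = 9/2 + (-61 - 18)/2 = 9/2 + (½)*(-79) = 9/2 - 79/2 = -35)
o(s) = -35*s
j = -20562 (j = 3*(120 - 1*6974) = 3*(120 - 6974) = 3*(-6854) = -20562)
(-4487 + o(-9)) + j = (-4487 - 35*(-9)) - 20562 = (-4487 + 315) - 20562 = -4172 - 20562 = -24734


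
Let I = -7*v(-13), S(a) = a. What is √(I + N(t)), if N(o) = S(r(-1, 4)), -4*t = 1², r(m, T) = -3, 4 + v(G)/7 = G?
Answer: √830 ≈ 28.810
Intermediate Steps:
v(G) = -28 + 7*G
t = -¼ (t = -¼*1² = -¼*1 = -¼ ≈ -0.25000)
N(o) = -3
I = 833 (I = -7*(-28 + 7*(-13)) = -7*(-28 - 91) = -7*(-119) = 833)
√(I + N(t)) = √(833 - 3) = √830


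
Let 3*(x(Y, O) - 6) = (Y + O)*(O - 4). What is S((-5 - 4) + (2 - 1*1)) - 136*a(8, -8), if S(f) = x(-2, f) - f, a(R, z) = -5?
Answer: 734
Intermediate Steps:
x(Y, O) = 6 + (-4 + O)*(O + Y)/3 (x(Y, O) = 6 + ((Y + O)*(O - 4))/3 = 6 + ((O + Y)*(-4 + O))/3 = 6 + ((-4 + O)*(O + Y))/3 = 6 + (-4 + O)*(O + Y)/3)
S(f) = 26/3 - 3*f + f²/3 (S(f) = (6 - 4*f/3 - 4/3*(-2) + f²/3 + (⅓)*f*(-2)) - f = (6 - 4*f/3 + 8/3 + f²/3 - 2*f/3) - f = (26/3 - 2*f + f²/3) - f = 26/3 - 3*f + f²/3)
S((-5 - 4) + (2 - 1*1)) - 136*a(8, -8) = (26/3 - 3*((-5 - 4) + (2 - 1*1)) + ((-5 - 4) + (2 - 1*1))²/3) - 136*(-5) = (26/3 - 3*(-9 + (2 - 1)) + (-9 + (2 - 1))²/3) + 680 = (26/3 - 3*(-9 + 1) + (-9 + 1)²/3) + 680 = (26/3 - 3*(-8) + (⅓)*(-8)²) + 680 = (26/3 + 24 + (⅓)*64) + 680 = (26/3 + 24 + 64/3) + 680 = 54 + 680 = 734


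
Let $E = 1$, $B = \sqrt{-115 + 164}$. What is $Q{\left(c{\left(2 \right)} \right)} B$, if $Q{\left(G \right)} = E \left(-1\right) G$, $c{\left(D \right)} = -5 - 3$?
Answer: $56$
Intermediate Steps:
$c{\left(D \right)} = -8$ ($c{\left(D \right)} = -5 - 3 = -8$)
$B = 7$ ($B = \sqrt{49} = 7$)
$Q{\left(G \right)} = - G$ ($Q{\left(G \right)} = 1 \left(-1\right) G = - G$)
$Q{\left(c{\left(2 \right)} \right)} B = \left(-1\right) \left(-8\right) 7 = 8 \cdot 7 = 56$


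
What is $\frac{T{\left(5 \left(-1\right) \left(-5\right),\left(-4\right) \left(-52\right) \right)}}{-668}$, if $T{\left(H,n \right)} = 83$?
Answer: $- \frac{83}{668} \approx -0.12425$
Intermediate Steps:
$\frac{T{\left(5 \left(-1\right) \left(-5\right),\left(-4\right) \left(-52\right) \right)}}{-668} = \frac{83}{-668} = 83 \left(- \frac{1}{668}\right) = - \frac{83}{668}$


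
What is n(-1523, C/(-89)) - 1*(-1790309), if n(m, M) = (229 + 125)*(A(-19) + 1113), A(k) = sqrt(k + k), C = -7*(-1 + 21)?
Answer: 2184311 + 354*I*sqrt(38) ≈ 2.1843e+6 + 2182.2*I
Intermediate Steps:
C = -140 (C = -7*20 = -140)
A(k) = sqrt(2)*sqrt(k) (A(k) = sqrt(2*k) = sqrt(2)*sqrt(k))
n(m, M) = 394002 + 354*I*sqrt(38) (n(m, M) = (229 + 125)*(sqrt(2)*sqrt(-19) + 1113) = 354*(sqrt(2)*(I*sqrt(19)) + 1113) = 354*(I*sqrt(38) + 1113) = 354*(1113 + I*sqrt(38)) = 394002 + 354*I*sqrt(38))
n(-1523, C/(-89)) - 1*(-1790309) = (394002 + 354*I*sqrt(38)) - 1*(-1790309) = (394002 + 354*I*sqrt(38)) + 1790309 = 2184311 + 354*I*sqrt(38)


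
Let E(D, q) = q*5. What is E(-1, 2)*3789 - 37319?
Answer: 571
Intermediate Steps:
E(D, q) = 5*q
E(-1, 2)*3789 - 37319 = (5*2)*3789 - 37319 = 10*3789 - 37319 = 37890 - 37319 = 571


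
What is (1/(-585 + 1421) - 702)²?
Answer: 344417570641/698896 ≈ 4.9280e+5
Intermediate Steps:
(1/(-585 + 1421) - 702)² = (1/836 - 702)² = (-586871/836)² = 344417570641/698896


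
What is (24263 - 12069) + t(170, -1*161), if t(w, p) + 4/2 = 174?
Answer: 12366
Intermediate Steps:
t(w, p) = 172 (t(w, p) = -2 + 174 = 172)
(24263 - 12069) + t(170, -1*161) = (24263 - 12069) + 172 = 12194 + 172 = 12366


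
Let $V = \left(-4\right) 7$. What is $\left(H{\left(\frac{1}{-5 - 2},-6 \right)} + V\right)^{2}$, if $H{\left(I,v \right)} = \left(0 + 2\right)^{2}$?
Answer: $576$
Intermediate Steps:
$H{\left(I,v \right)} = 4$ ($H{\left(I,v \right)} = 2^{2} = 4$)
$V = -28$
$\left(H{\left(\frac{1}{-5 - 2},-6 \right)} + V\right)^{2} = \left(4 - 28\right)^{2} = \left(-24\right)^{2} = 576$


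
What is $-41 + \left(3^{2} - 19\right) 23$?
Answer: $-271$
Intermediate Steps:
$-41 + \left(3^{2} - 19\right) 23 = -41 + \left(9 - 19\right) 23 = -41 - 230 = -271$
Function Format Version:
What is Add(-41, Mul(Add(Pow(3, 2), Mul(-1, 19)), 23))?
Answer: -271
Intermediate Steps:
Add(-41, Mul(Add(Pow(3, 2), Mul(-1, 19)), 23)) = Add(-41, Mul(Add(9, -19), 23)) = Add(-41, Mul(-10, 23)) = Add(-41, -230) = -271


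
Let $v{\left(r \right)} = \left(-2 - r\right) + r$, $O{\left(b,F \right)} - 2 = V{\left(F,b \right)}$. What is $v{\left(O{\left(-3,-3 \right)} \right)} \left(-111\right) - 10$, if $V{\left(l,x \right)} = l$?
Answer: $212$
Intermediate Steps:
$O{\left(b,F \right)} = 2 + F$
$v{\left(r \right)} = -2$
$v{\left(O{\left(-3,-3 \right)} \right)} \left(-111\right) - 10 = \left(-2\right) \left(-111\right) - 10 = 222 - 10 = 212$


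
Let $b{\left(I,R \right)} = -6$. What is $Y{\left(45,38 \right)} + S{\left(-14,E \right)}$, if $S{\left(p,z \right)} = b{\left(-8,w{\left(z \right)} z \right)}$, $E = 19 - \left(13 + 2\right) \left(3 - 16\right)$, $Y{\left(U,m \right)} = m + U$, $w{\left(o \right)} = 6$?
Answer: $77$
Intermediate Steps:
$Y{\left(U,m \right)} = U + m$
$E = 214$ ($E = 19 - 15 \left(-13\right) = 19 - -195 = 19 + 195 = 214$)
$S{\left(p,z \right)} = -6$
$Y{\left(45,38 \right)} + S{\left(-14,E \right)} = \left(45 + 38\right) - 6 = 83 - 6 = 77$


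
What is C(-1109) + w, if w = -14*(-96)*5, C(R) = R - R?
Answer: 6720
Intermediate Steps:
C(R) = 0
w = 6720 (w = 1344*5 = 6720)
C(-1109) + w = 0 + 6720 = 6720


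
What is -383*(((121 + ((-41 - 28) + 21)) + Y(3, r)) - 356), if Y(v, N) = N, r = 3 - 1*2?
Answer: 108006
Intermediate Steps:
r = 1 (r = 3 - 2 = 1)
-383*(((121 + ((-41 - 28) + 21)) + Y(3, r)) - 356) = -383*(((121 + ((-41 - 28) + 21)) + 1) - 356) = -383*(((121 + (-69 + 21)) + 1) - 356) = -383*(((121 - 48) + 1) - 356) = -383*((73 + 1) - 356) = -383*(74 - 356) = -383*(-282) = 108006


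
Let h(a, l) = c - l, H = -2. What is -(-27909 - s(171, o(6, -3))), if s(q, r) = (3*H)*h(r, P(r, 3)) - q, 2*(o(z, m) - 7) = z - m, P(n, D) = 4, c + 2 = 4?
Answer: 27750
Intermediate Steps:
c = 2 (c = -2 + 4 = 2)
h(a, l) = 2 - l
o(z, m) = 7 + z/2 - m/2 (o(z, m) = 7 + (z - m)/2 = 7 + (z/2 - m/2) = 7 + z/2 - m/2)
s(q, r) = 12 - q (s(q, r) = (3*(-2))*(2 - 1*4) - q = -6*(2 - 4) - q = -6*(-2) - q = 12 - q)
-(-27909 - s(171, o(6, -3))) = -(-27909 - (12 - 1*171)) = -(-27909 - (12 - 171)) = -(-27909 - 1*(-159)) = -(-27909 + 159) = -1*(-27750) = 27750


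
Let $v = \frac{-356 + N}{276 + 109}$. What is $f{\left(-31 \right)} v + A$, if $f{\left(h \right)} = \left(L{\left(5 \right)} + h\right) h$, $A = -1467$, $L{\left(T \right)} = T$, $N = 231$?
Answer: $- \frac{133109}{77} \approx -1728.7$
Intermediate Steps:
$f{\left(h \right)} = h \left(5 + h\right)$ ($f{\left(h \right)} = \left(5 + h\right) h = h \left(5 + h\right)$)
$v = - \frac{25}{77}$ ($v = \frac{-356 + 231}{276 + 109} = - \frac{125}{385} = \left(-125\right) \frac{1}{385} = - \frac{25}{77} \approx -0.32468$)
$f{\left(-31 \right)} v + A = - 31 \left(5 - 31\right) \left(- \frac{25}{77}\right) - 1467 = \left(-31\right) \left(-26\right) \left(- \frac{25}{77}\right) - 1467 = 806 \left(- \frac{25}{77}\right) - 1467 = - \frac{20150}{77} - 1467 = - \frac{133109}{77}$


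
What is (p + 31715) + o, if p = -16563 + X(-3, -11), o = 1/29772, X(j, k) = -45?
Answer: 449765605/29772 ≈ 15107.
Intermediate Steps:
o = 1/29772 ≈ 3.3589e-5
p = -16608 (p = -16563 - 45 = -16608)
(p + 31715) + o = (-16608 + 31715) + 1/29772 = 15107 + 1/29772 = 449765605/29772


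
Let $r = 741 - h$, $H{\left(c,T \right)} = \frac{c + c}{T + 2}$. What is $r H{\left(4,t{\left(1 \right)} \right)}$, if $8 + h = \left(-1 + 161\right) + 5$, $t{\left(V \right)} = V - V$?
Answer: $2336$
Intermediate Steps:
$t{\left(V \right)} = 0$
$h = 157$ ($h = -8 + \left(\left(-1 + 161\right) + 5\right) = -8 + \left(160 + 5\right) = -8 + 165 = 157$)
$H{\left(c,T \right)} = \frac{2 c}{2 + T}$
$r = 584$ ($r = 741 - 157 = 584$)
$r H{\left(4,t{\left(1 \right)} \right)} = 584 \cdot 2 \cdot 4 \frac{1}{2 + 0} = 584 \cdot 2 \cdot 4 \cdot \frac{1}{2} = 584 \cdot 4 = 2336$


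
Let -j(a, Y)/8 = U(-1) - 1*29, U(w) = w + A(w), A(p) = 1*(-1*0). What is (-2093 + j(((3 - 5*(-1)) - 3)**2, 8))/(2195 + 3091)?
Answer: -1853/5286 ≈ -0.35055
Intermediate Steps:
A(p) = 0 (A(p) = 1*0 = 0)
U(w) = w (U(w) = w + 0 = w)
j(a, Y) = 240 (j(a, Y) = -8*(-1 - 1*29) = -8*(-1 - 29) = -8*(-30) = 240)
(-2093 + j(((3 - 5*(-1)) - 3)**2, 8))/(2195 + 3091) = (-2093 + 240)/(2195 + 3091) = -1853/5286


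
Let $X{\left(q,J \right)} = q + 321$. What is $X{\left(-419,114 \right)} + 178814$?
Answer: $178716$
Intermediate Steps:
$X{\left(q,J \right)} = 321 + q$
$X{\left(-419,114 \right)} + 178814 = \left(321 - 419\right) + 178814 = -98 + 178814 = 178716$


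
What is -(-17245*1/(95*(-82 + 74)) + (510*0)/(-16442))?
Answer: -3449/152 ≈ -22.691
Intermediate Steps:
-(-17245*1/(95*(-82 + 74)) + (510*0)/(-16442)) = -(-17245/(95*(-8)) + 0*(-1/16442)) = -(-17245/(-760) + 0) = -(-17245*(-1/760) + 0) = -(3449/152 + 0) = -1*3449/152 = -3449/152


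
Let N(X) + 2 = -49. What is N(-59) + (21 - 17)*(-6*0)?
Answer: -51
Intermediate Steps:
N(X) = -51 (N(X) = -2 - 49 = -51)
N(-59) + (21 - 17)*(-6*0) = -51 + (21 - 17)*(-6*0) = -51 + 4*0 = -51 + 0 = -51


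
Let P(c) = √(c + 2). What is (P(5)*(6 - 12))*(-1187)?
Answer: 7122*√7 ≈ 18843.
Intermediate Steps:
P(c) = √(2 + c)
(P(5)*(6 - 12))*(-1187) = (√(2 + 5)*(6 - 12))*(-1187) = (√7*(-6))*(-1187) = -6*√7*(-1187) = 7122*√7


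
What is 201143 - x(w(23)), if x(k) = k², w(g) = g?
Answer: 200614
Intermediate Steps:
201143 - x(w(23)) = 201143 - 1*23² = 201143 - 1*529 = 201143 - 529 = 200614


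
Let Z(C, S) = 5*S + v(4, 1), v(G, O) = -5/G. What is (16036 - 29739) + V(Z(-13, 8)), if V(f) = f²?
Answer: -195223/16 ≈ -12201.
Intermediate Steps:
Z(C, S) = -5/4 + 5*S (Z(C, S) = 5*S - 5/4 = -5/4 + 5*S)
(16036 - 29739) + V(Z(-13, 8)) = (16036 - 29739) + (-5/4 + 5*8)² = -13703 + (-5/4 + 40)² = -13703 + (155/4)² = -13703 + 24025/16 = -195223/16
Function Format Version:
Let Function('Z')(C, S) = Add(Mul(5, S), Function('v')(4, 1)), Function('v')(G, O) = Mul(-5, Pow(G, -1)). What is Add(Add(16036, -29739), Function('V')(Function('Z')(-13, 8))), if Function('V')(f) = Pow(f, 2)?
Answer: Rational(-195223, 16) ≈ -12201.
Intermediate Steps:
Function('Z')(C, S) = Add(Rational(-5, 4), Mul(5, S)) (Function('Z')(C, S) = Add(Mul(5, S), Mul(-5, Pow(4, -1))) = Add(Mul(5, S), Mul(-5, Rational(1, 4))) = Add(Mul(5, S), Rational(-5, 4)) = Add(Rational(-5, 4), Mul(5, S)))
Add(Add(16036, -29739), Function('V')(Function('Z')(-13, 8))) = Add(Add(16036, -29739), Pow(Add(Rational(-5, 4), Mul(5, 8)), 2)) = Add(-13703, Pow(Add(Rational(-5, 4), 40), 2)) = Add(-13703, Pow(Rational(155, 4), 2)) = Add(-13703, Rational(24025, 16)) = Rational(-195223, 16)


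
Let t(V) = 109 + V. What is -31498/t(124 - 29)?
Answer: -15749/102 ≈ -154.40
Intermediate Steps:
-31498/t(124 - 29) = -31498/(109 + (124 - 29)) = -31498/(109 + 95) = -31498/204 = -31498*1/204 = -15749/102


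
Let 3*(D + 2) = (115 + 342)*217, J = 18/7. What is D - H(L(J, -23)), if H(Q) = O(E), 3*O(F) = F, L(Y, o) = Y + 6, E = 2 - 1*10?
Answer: 33057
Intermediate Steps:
J = 18/7 (J = 18*(1/7) = 18/7 ≈ 2.5714)
E = -8 (E = 2 - 10 = -8)
L(Y, o) = 6 + Y
O(F) = F/3
H(Q) = -8/3 (H(Q) = (1/3)*(-8) = -8/3)
D = 99163/3 (D = -2 + ((115 + 342)*217)/3 = -2 + (457*217)/3 = -2 + (1/3)*99169 = -2 + 99169/3 = 99163/3 ≈ 33054.)
D - H(L(J, -23)) = 99163/3 - 1*(-8/3) = 99163/3 + 8/3 = 33057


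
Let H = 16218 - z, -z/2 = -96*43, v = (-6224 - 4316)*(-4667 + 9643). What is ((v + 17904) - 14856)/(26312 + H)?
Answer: -26221996/17137 ≈ -1530.1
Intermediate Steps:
v = -52447040 (v = -10540*4976 = -52447040)
z = 8256 (z = -(-192)*43 = -2*(-4128) = 8256)
H = 7962 (H = 16218 - 1*8256 = 16218 - 8256 = 7962)
((v + 17904) - 14856)/(26312 + H) = ((-52447040 + 17904) - 14856)/(26312 + 7962) = (-52429136 - 14856)/34274 = -52443992*1/34274 = -26221996/17137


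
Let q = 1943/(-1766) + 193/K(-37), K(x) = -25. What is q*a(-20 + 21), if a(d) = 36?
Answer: -7009434/22075 ≈ -317.53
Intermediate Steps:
q = -389413/44150 (q = 1943/(-1766) + 193/(-25) = 1943*(-1/1766) + 193*(-1/25) = -1943/1766 - 193/25 = -389413/44150 ≈ -8.8202)
q*a(-20 + 21) = -389413/44150*36 = -7009434/22075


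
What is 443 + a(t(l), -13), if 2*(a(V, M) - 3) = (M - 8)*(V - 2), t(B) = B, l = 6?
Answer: 404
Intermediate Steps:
a(V, M) = 3 + (-8 + M)*(-2 + V)/2 (a(V, M) = 3 + ((M - 8)*(V - 2))/2 = 3 + ((-8 + M)*(-2 + V))/2 = 3 + (-8 + M)*(-2 + V)/2)
443 + a(t(l), -13) = 443 + (11 - 1*(-13) - 4*6 + (½)*(-13)*6) = 443 + (11 + 13 - 24 - 39) = 443 - 39 = 404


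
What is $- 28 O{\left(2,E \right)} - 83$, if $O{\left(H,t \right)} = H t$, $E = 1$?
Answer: $-139$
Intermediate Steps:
$- 28 O{\left(2,E \right)} - 83 = - 28 \cdot 2 \cdot 1 - 83 = \left(-28\right) 2 - 83 = -56 - 83 = -139$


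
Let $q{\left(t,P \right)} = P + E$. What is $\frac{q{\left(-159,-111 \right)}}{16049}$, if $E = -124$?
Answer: $- \frac{235}{16049} \approx -0.014643$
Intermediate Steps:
$q{\left(t,P \right)} = -124 + P$ ($q{\left(t,P \right)} = P - 124 = -124 + P$)
$\frac{q{\left(-159,-111 \right)}}{16049} = \frac{-124 - 111}{16049} = \left(-235\right) \frac{1}{16049} = - \frac{235}{16049}$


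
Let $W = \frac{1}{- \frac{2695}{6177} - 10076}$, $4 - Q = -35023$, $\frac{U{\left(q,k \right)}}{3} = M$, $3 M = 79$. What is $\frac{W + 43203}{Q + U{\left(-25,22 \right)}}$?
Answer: $\frac{448174578444}{364178802097} \approx 1.2306$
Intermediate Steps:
$M = \frac{79}{3}$ ($M = \frac{1}{3} \cdot 79 = \frac{79}{3} \approx 26.333$)
$U{\left(q,k \right)} = 79$ ($U{\left(q,k \right)} = 3 \cdot \frac{79}{3} = 79$)
$Q = 35027$ ($Q = 4 - -35023 = 4 + 35023 = 35027$)
$W = - \frac{6177}{62242147}$ ($W = \frac{1}{\left(-2695\right) \frac{1}{6177} - 10076} = \frac{1}{- \frac{2695}{6177} - 10076} = \frac{1}{- \frac{62242147}{6177}} = - \frac{6177}{62242147} \approx -9.9241 \cdot 10^{-5}$)
$\frac{W + 43203}{Q + U{\left(-25,22 \right)}} = \frac{- \frac{6177}{62242147} + 43203}{35027 + 79} = \frac{2689047470664}{62242147 \cdot 35106} = \frac{2689047470664}{62242147} \cdot \frac{1}{35106} = \frac{448174578444}{364178802097}$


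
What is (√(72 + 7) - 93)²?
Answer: (93 - √79)² ≈ 7074.8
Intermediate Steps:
(√(72 + 7) - 93)² = (√79 - 93)² = (-93 + √79)²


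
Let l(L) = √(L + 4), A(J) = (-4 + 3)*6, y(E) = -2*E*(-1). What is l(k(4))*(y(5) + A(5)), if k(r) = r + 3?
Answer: 4*√11 ≈ 13.266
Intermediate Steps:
y(E) = 2*E
A(J) = -6 (A(J) = -1*6 = -6)
k(r) = 3 + r
l(L) = √(4 + L)
l(k(4))*(y(5) + A(5)) = √(4 + (3 + 4))*(2*5 - 6) = √(4 + 7)*(10 - 6) = √11*4 = 4*√11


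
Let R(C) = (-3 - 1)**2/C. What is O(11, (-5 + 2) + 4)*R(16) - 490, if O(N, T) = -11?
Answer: -501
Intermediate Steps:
R(C) = 16/C (R(C) = (-4)**2/C = 16/C)
O(11, (-5 + 2) + 4)*R(16) - 490 = -176/16 - 490 = -11*1 - 490 = -11 - 490 = -501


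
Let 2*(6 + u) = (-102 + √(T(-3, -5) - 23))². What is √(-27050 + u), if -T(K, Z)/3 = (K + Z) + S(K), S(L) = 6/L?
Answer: √(-108224 + 2*(102 - √7)²)/2 ≈ 148.73*I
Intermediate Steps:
T(K, Z) = -18/K - 3*K - 3*Z (T(K, Z) = -3*((K + Z) + 6/K) = -3*(K + Z + 6/K) = -18/K - 3*K - 3*Z)
u = -6 + (-102 + √7)²/2 (u = -6 + (-102 + √(3*(-6 - 3*(-1*(-3) - 1*(-5)))/(-3) - 23))²/2 = -6 + (-102 + √(3*(-⅓)*(-6 - 3*(3 + 5)) - 23))²/2 = -6 + (-102 + √(3*(-⅓)*(-6 - 3*8) - 23))²/2 = -6 + (-102 + √(3*(-⅓)*(-6 - 24) - 23))²/2 = -6 + (-102 + √(3*(-⅓)*(-30) - 23))²/2 = -6 + (-102 + √(30 - 23))²/2 = -6 + (-102 + √7)²/2 ≈ 4929.6)
√(-27050 + u) = √(-27050 + (10399/2 - 102*√7)) = √(-43701/2 - 102*√7)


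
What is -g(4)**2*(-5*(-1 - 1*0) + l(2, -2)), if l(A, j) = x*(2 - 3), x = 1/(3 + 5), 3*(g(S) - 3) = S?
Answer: -2197/24 ≈ -91.542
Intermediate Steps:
g(S) = 3 + S/3
x = 1/8 ≈ 0.12500
l(A, j) = -1/8 (l(A, j) = (2 - 3)/8 = (1/8)*(-1) = -1/8)
-g(4)**2*(-5*(-1 - 1*0) + l(2, -2)) = -(3 + (1/3)*4)**2*(-5*(-1 - 1*0) - 1/8) = -(3 + 4/3)**2*(-5*(-1 + 0) - 1/8) = -(13/3)**2*(-5*(-1) - 1/8) = -169*(5 - 1/8)/9 = -169*39/(9*8) = -1*2197/24 = -2197/24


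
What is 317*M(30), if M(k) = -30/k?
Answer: -317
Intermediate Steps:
317*M(30) = 317*(-30/30) = 317*(-30*1/30) = 317*(-1) = -317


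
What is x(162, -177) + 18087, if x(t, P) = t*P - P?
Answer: -10410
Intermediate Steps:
x(t, P) = -P + P*t (x(t, P) = P*t - P = -P + P*t)
x(162, -177) + 18087 = -177*(-1 + 162) + 18087 = -177*161 + 18087 = -28497 + 18087 = -10410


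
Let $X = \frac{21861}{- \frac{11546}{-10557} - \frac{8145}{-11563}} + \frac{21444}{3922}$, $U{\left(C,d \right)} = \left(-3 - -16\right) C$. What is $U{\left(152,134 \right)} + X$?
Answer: $\frac{264607431393655}{18714177941} \approx 14139.0$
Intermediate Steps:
$U{\left(C,d \right)} = 13 C$ ($U{\left(C,d \right)} = \left(-3 + 16\right) C = 13 C$)
$X = \frac{227628215782239}{18714177941}$ ($X = \frac{21861}{\left(-11546\right) \left(- \frac{1}{10557}\right) - - \frac{8145}{11563}} + 21444 \cdot \frac{1}{3922} = \frac{21861}{\frac{502}{459} + \frac{8145}{11563}} + \frac{10722}{1961} = \frac{21861}{\frac{9543181}{5307417}} + \frac{10722}{1961} = 21861 \cdot \frac{5307417}{9543181} + \frac{10722}{1961} = \frac{116025443037}{9543181} + \frac{10722}{1961} = \frac{227628215782239}{18714177941} \approx 12163.0$)
$U{\left(152,134 \right)} + X = 13 \cdot 152 + \frac{227628215782239}{18714177941} = 1976 + \frac{227628215782239}{18714177941} = \frac{264607431393655}{18714177941}$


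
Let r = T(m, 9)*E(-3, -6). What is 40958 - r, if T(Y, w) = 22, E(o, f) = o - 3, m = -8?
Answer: 41090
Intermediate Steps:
E(o, f) = -3 + o
r = -132 (r = 22*(-3 - 3) = 22*(-6) = -132)
40958 - r = 40958 - 1*(-132) = 40958 + 132 = 41090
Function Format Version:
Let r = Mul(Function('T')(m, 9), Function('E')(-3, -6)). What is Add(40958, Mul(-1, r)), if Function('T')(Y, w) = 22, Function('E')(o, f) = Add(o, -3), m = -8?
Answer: 41090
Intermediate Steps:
Function('E')(o, f) = Add(-3, o)
r = -132 (r = Mul(22, Add(-3, -3)) = Mul(22, -6) = -132)
Add(40958, Mul(-1, r)) = Add(40958, Mul(-1, -132)) = Add(40958, 132) = 41090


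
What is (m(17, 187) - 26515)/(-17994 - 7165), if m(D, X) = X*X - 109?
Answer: -8345/25159 ≈ -0.33169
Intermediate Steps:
m(D, X) = -109 + X**2 (m(D, X) = X**2 - 109 = -109 + X**2)
(m(17, 187) - 26515)/(-17994 - 7165) = ((-109 + 187**2) - 26515)/(-17994 - 7165) = ((-109 + 34969) - 26515)/(-25159) = (34860 - 26515)*(-1/25159) = 8345*(-1/25159) = -8345/25159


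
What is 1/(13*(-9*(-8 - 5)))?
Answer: 1/1521 ≈ 0.00065746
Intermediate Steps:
1/(13*(-9*(-8 - 5))) = 1/(13*(-9*(-13))) = 1/(13*117) = 1/1521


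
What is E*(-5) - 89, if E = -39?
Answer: 106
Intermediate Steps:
E*(-5) - 89 = -39*(-5) - 89 = 195 - 89 = 106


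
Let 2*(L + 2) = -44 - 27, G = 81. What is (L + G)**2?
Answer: 7569/4 ≈ 1892.3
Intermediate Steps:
L = -75/2 (L = -2 + (-44 - 27)/2 = -2 + (1/2)*(-71) = -2 - 71/2 = -75/2 ≈ -37.500)
(L + G)**2 = (-75/2 + 81)**2 = (87/2)**2 = 7569/4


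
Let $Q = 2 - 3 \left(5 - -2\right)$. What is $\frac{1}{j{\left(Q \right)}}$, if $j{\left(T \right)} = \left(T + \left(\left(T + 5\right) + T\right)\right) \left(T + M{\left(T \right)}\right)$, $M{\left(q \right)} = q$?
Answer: $\frac{1}{1976} \approx 0.00050607$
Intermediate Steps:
$Q = -19$ ($Q = 2 - 3 \left(5 + 2\right) = 2 - 21 = -19$)
$j{\left(T \right)} = 2 T \left(5 + 3 T\right)$ ($j{\left(T \right)} = \left(T + \left(\left(T + 5\right) + T\right)\right) \left(T + T\right) = \left(T + \left(\left(5 + T\right) + T\right)\right) 2 T = \left(T + \left(5 + 2 T\right)\right) 2 T = \left(5 + 3 T\right) 2 T = 2 T \left(5 + 3 T\right)$)
$\frac{1}{j{\left(Q \right)}} = \frac{1}{2 \left(-19\right) \left(5 + 3 \left(-19\right)\right)} = \frac{1}{2 \left(-19\right) \left(5 - 57\right)} = \frac{1}{2 \left(-19\right) \left(-52\right)} = \frac{1}{1976}$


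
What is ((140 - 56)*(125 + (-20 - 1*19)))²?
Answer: 52186176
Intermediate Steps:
((140 - 56)*(125 + (-20 - 1*19)))² = (84*(125 + (-20 - 19)))² = (84*(125 - 39))² = (84*86)² = 7224² = 52186176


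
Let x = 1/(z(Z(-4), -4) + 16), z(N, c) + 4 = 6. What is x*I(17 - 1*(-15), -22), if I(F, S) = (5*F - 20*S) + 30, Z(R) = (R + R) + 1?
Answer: 35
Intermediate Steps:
Z(R) = 1 + 2*R (Z(R) = 2*R + 1 = 1 + 2*R)
z(N, c) = 2 (z(N, c) = -4 + 6 = 2)
I(F, S) = 30 - 20*S + 5*F (I(F, S) = (-20*S + 5*F) + 30 = 30 - 20*S + 5*F)
x = 1/18 (x = 1/(2 + 16) = 1/18 ≈ 0.055556)
x*I(17 - 1*(-15), -22) = (30 - 20*(-22) + 5*(17 - 1*(-15)))/18 = (30 + 440 + 5*(17 + 15))/18 = (30 + 440 + 5*32)/18 = (30 + 440 + 160)/18 = (1/18)*630 = 35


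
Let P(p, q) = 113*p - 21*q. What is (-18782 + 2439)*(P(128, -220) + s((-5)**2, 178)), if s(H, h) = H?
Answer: -312298387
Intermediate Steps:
P(p, q) = -21*q + 113*p
(-18782 + 2439)*(P(128, -220) + s((-5)**2, 178)) = (-18782 + 2439)*((-21*(-220) + 113*128) + (-5)**2) = -16343*((4620 + 14464) + 25) = -16343*(19084 + 25) = -16343*19109 = -312298387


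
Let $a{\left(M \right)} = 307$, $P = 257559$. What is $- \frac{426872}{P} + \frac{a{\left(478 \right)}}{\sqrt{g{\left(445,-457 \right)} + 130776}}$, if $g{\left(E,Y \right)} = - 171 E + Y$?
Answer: $- \frac{426872}{257559} + \frac{307 \sqrt{3389}}{13556} \approx -0.33899$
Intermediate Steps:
$g{\left(E,Y \right)} = Y - 171 E$
$- \frac{426872}{P} + \frac{a{\left(478 \right)}}{\sqrt{g{\left(445,-457 \right)} + 130776}} = - \frac{426872}{257559} + \frac{307}{\sqrt{\left(-457 - 76095\right) + 130776}} = \left(-426872\right) \frac{1}{257559} + \frac{307}{\sqrt{\left(-457 - 76095\right) + 130776}} = - \frac{426872}{257559} + \frac{307}{\sqrt{-76552 + 130776}} = - \frac{426872}{257559} + \frac{307}{\sqrt{54224}} = - \frac{426872}{257559} + \frac{307}{4 \sqrt{3389}} = - \frac{426872}{257559} + 307 \frac{\sqrt{3389}}{13556} = - \frac{426872}{257559} + \frac{307 \sqrt{3389}}{13556}$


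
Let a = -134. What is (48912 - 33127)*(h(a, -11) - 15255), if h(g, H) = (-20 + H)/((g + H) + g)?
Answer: -2167185790/9 ≈ -2.4080e+8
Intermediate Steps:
h(g, H) = (-20 + H)/(H + 2*g) (h(g, H) = (-20 + H)/((H + g) + g) = (-20 + H)/(H + 2*g))
(48912 - 33127)*(h(a, -11) - 15255) = (48912 - 33127)*((-20 - 11)/(-11 + 2*(-134)) - 15255) = 15785*(-31/(-11 - 268) - 15255) = 15785*(-31/(-279) - 15255) = 15785*(-1/279*(-31) - 15255) = 15785*(1/9 - 15255) = 15785*(-137294/9) = -2167185790/9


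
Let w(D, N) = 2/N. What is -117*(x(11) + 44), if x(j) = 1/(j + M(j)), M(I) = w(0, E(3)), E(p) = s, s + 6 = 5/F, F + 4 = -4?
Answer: -325013/63 ≈ -5158.9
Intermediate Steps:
F = -8 (F = -4 - 4 = -8)
s = -53/8 (s = -6 + 5/(-8) = -6 + 5*(-⅛) = -6 - 5/8 = -53/8 ≈ -6.6250)
E(p) = -53/8
M(I) = -16/53 (M(I) = 2/(-53/8) = 2*(-8/53) = -16/53)
x(j) = 1/(-16/53 + j) (x(j) = 1/(j - 16/53) = 1/(-16/53 + j))
-117*(x(11) + 44) = -117*(53/(-16 + 53*11) + 44) = -117*(53/(-16 + 583) + 44) = -117*(53/567 + 44) = -117*25001/567 = -325013/63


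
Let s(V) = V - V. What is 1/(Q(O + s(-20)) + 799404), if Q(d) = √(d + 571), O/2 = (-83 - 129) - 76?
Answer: 799404/639046755221 - I*√5/639046755221 ≈ 1.2509e-6 - 3.4991e-12*I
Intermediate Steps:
s(V) = 0
O = -576 (O = 2*((-83 - 129) - 76) = 2*(-212 - 76) = 2*(-288) = -576)
Q(d) = √(571 + d)
1/(Q(O + s(-20)) + 799404) = 1/(√(571 + (-576 + 0)) + 799404) = 1/(√(571 - 576) + 799404) = 1/(√(-5) + 799404) = 1/(I*√5 + 799404) = 1/(799404 + I*√5)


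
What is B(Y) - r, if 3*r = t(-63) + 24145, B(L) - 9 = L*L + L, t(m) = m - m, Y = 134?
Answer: 30152/3 ≈ 10051.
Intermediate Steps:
t(m) = 0
B(L) = 9 + L + L² (B(L) = 9 + (L*L + L) = 9 + (L² + L) = 9 + (L + L²) = 9 + L + L²)
r = 24145/3 (r = (0 + 24145)/3 = (⅓)*24145 = 24145/3 ≈ 8048.3)
B(Y) - r = (9 + 134 + 134²) - 1*24145/3 = (9 + 134 + 17956) - 24145/3 = 18099 - 24145/3 = 30152/3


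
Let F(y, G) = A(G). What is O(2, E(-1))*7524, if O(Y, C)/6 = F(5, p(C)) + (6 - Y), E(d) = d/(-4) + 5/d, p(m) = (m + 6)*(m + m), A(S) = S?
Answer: -355509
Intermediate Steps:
p(m) = 2*m*(6 + m) (p(m) = (6 + m)*(2*m) = 2*m*(6 + m))
F(y, G) = G
E(d) = 5/d - d/4 (E(d) = d*(-¼) + 5/d = -d/4 + 5/d = 5/d - d/4)
O(Y, C) = 36 - 6*Y + 12*C*(6 + C) (O(Y, C) = 6*(2*C*(6 + C) + (6 - Y)) = 6*(6 - Y + 2*C*(6 + C)) = 36 - 6*Y + 12*C*(6 + C))
O(2, E(-1))*7524 = (36 - 6*2 + 12*(5/(-1) - ¼*(-1))*(6 + (5/(-1) - ¼*(-1))))*7524 = (36 - 12 + 12*(5*(-1) + ¼)*(6 + (5*(-1) + ¼)))*7524 = (36 - 12 + 12*(-5 + ¼)*(6 + (-5 + ¼)))*7524 = (36 - 12 + 12*(-19/4)*(6 - 19/4))*7524 = (36 - 12 + 12*(-19/4)*(5/4))*7524 = (36 - 12 - 285/4)*7524 = -189/4*7524 = -355509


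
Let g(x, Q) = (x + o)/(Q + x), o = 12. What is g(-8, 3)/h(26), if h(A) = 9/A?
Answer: -104/45 ≈ -2.3111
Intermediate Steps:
g(x, Q) = (12 + x)/(Q + x) (g(x, Q) = (x + 12)/(Q + x) = (12 + x)/(Q + x))
g(-8, 3)/h(26) = ((12 - 8)/(3 - 8))/((9/26)) = (4/(-5))/((9*(1/26))) = (-⅕*4)/(9/26) = -⅘*26/9 = -104/45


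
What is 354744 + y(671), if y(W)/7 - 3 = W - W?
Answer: 354765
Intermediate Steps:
y(W) = 21 (y(W) = 21 + 7*(W - W) = 21 + 7*0 = 21 + 0 = 21)
354744 + y(671) = 354744 + 21 = 354765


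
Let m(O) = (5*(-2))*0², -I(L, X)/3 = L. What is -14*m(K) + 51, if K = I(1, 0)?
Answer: 51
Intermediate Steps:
I(L, X) = -3*L
K = -3 (K = -3*1 = -3)
m(O) = 0 (m(O) = -10*0 = 0)
-14*m(K) + 51 = -14*0 + 51 = 0 + 51 = 51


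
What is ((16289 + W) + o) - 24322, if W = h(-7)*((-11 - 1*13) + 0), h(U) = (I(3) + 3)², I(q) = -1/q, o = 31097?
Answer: 68680/3 ≈ 22893.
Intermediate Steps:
h(U) = 64/9 (h(U) = (-1/3 + 3)² = (-1*⅓ + 3)² = (-⅓ + 3)² = (8/3)² = 64/9)
W = -512/3 (W = 64*((-11 - 1*13) + 0)/9 = 64*((-11 - 13) + 0)/9 = 64*(-24 + 0)/9 = (64/9)*(-24) = -512/3 ≈ -170.67)
((16289 + W) + o) - 24322 = ((16289 - 512/3) + 31097) - 24322 = (48355/3 + 31097) - 24322 = 141646/3 - 24322 = 68680/3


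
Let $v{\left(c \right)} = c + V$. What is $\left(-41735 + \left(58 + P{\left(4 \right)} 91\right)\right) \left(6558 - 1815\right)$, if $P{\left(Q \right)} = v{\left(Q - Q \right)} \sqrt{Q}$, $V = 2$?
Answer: $-195947559$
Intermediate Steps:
$v{\left(c \right)} = 2 + c$ ($v{\left(c \right)} = c + 2 = 2 + c$)
$P{\left(Q \right)} = 2 \sqrt{Q}$ ($P{\left(Q \right)} = \left(2 + \left(Q - Q\right)\right) \sqrt{Q} = \left(2 + 0\right) \sqrt{Q} = 2 \sqrt{Q}$)
$\left(-41735 + \left(58 + P{\left(4 \right)} 91\right)\right) \left(6558 - 1815\right) = \left(-41735 + \left(58 + 2 \sqrt{4} \cdot 91\right)\right) \left(6558 - 1815\right) = \left(-41735 + \left(58 + 2 \cdot 2 \cdot 91\right)\right) 4743 = \left(-41735 + \left(58 + 4 \cdot 91\right)\right) 4743 = \left(-41735 + \left(58 + 364\right)\right) 4743 = \left(-41735 + 422\right) 4743 = \left(-41313\right) 4743 = -195947559$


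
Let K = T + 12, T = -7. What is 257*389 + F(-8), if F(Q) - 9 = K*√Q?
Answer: 99982 + 10*I*√2 ≈ 99982.0 + 14.142*I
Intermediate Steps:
K = 5 (K = -7 + 12 = 5)
F(Q) = 9 + 5*√Q
257*389 + F(-8) = 257*389 + (9 + 5*√(-8)) = 99973 + (9 + 5*(2*I*√2)) = 99973 + (9 + 10*I*√2) = 99982 + 10*I*√2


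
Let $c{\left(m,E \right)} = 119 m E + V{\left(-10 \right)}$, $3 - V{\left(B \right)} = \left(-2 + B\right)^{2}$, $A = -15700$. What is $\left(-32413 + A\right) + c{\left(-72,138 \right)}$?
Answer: $-1230638$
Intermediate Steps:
$V{\left(B \right)} = 3 - \left(-2 + B\right)^{2}$
$c{\left(m,E \right)} = -141 + 119 E m$ ($c{\left(m,E \right)} = 119 m E + \left(3 - \left(-2 - 10\right)^{2}\right) = 119 E m + \left(3 - \left(-12\right)^{2}\right) = 119 E m + \left(3 - 144\right) = 119 E m - 141 = -141 + 119 E m$)
$\left(-32413 + A\right) + c{\left(-72,138 \right)} = \left(-32413 - 15700\right) + \left(-141 + 119 \cdot 138 \left(-72\right)\right) = -48113 - 1182525 = -1230638$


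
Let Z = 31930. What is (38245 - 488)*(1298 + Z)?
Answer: 1254589596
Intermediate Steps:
(38245 - 488)*(1298 + Z) = (38245 - 488)*(1298 + 31930) = 37757*33228 = 1254589596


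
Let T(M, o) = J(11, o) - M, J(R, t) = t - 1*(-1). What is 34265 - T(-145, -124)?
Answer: 34243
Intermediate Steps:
J(R, t) = 1 + t (J(R, t) = t + 1 = 1 + t)
T(M, o) = 1 + o - M (T(M, o) = (1 + o) - M = 1 + o - M)
34265 - T(-145, -124) = 34265 - (1 - 124 - 1*(-145)) = 34265 - (1 - 124 + 145) = 34265 - 1*22 = 34265 - 22 = 34243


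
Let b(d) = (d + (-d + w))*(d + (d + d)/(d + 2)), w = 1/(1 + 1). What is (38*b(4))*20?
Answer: 6080/3 ≈ 2026.7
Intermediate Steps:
w = ½ (w = 1/2 = ½ ≈ 0.50000)
b(d) = d/2 + d/(2 + d) (b(d) = (d + (-d + ½))*(d + (d + d)/(d + 2)) = (d + (½ - d))*(d + (2*d)/(2 + d)) = (d + 2*d/(2 + d))/2 = d/2 + d/(2 + d))
(38*b(4))*20 = (38*((½)*4*(4 + 4)/(2 + 4)))*20 = (38*((½)*4*8/6))*20 = (38*((½)*4*(⅙)*8))*20 = (38*(8/3))*20 = (304/3)*20 = 6080/3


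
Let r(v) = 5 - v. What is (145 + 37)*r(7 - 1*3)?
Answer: 182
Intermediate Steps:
(145 + 37)*r(7 - 1*3) = (145 + 37)*(5 - (7 - 1*3)) = 182*(5 - (7 - 3)) = 182*(5 - 1*4) = 182*(5 - 4) = 182*1 = 182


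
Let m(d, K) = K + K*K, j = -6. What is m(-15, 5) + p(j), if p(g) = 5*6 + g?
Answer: 54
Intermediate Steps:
p(g) = 30 + g
m(d, K) = K + K²
m(-15, 5) + p(j) = 5*(1 + 5) + (30 - 6) = 5*6 + 24 = 30 + 24 = 54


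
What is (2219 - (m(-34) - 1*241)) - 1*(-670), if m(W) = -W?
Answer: 3096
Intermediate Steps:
(2219 - (m(-34) - 1*241)) - 1*(-670) = (2219 - (-1*(-34) - 1*241)) - 1*(-670) = (2219 - (34 - 241)) + 670 = (2219 - 1*(-207)) + 670 = (2219 + 207) + 670 = 2426 + 670 = 3096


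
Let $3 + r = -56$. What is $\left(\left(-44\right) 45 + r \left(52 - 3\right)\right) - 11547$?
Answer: $-16418$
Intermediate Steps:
$r = -59$ ($r = -3 - 56 = -59$)
$\left(\left(-44\right) 45 + r \left(52 - 3\right)\right) - 11547 = \left(\left(-44\right) 45 - 59 \left(52 - 3\right)\right) - 11547 = \left(-1980 - 59 \left(52 + \left(-4 + 1\right)\right)\right) - 11547 = \left(-1980 - 59 \left(52 - 3\right)\right) - 11547 = \left(-1980 - 2891\right) - 11547 = -4871 - 11547 = -16418$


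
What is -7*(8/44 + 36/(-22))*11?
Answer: 112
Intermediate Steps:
-7*(8/44 + 36/(-22))*11 = -7*(8*(1/44) + 36*(-1/22))*11 = -7*(2/11 - 18/11)*11 = -7*(-16/11)*11 = (112/11)*11 = 112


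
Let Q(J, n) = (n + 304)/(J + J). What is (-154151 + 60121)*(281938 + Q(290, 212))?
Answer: -768810700034/29 ≈ -2.6511e+10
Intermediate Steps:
Q(J, n) = (304 + n)/(2*J) (Q(J, n) = (304 + n)/((2*J)) = (304 + n)*(1/(2*J)) = (304 + n)/(2*J))
(-154151 + 60121)*(281938 + Q(290, 212)) = (-154151 + 60121)*(281938 + (½)*(304 + 212)/290) = -94030*(281938 + (½)*(1/290)*516) = -94030*(281938 + 129/145) = -94030*40881139/145 = -768810700034/29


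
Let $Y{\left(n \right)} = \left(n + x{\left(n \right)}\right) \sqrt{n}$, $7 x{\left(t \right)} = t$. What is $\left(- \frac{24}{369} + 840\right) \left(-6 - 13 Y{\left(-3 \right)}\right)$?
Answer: $- \frac{206624}{41} + \frac{10744448 i \sqrt{3}}{287} \approx -5039.6 + 64843.0 i$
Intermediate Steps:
$x{\left(t \right)} = \frac{t}{7}$
$Y{\left(n \right)} = \frac{8 n^{\frac{3}{2}}}{7}$ ($Y{\left(n \right)} = \left(n + \frac{n}{7}\right) \sqrt{n} = \frac{8 n}{7} \sqrt{n} = \frac{8 n^{\frac{3}{2}}}{7}$)
$\left(- \frac{24}{369} + 840\right) \left(-6 - 13 Y{\left(-3 \right)}\right) = \left(- \frac{24}{369} + 840\right) \left(-6 - 13 \frac{8 \left(-3\right)^{\frac{3}{2}}}{7}\right) = \left(\left(-24\right) \frac{1}{369} + 840\right) \left(-6 - 13 \frac{8 \left(- 3 i \sqrt{3}\right)}{7}\right) = \left(- \frac{8}{123} + 840\right) \left(-6 - 13 \left(- \frac{24 i \sqrt{3}}{7}\right)\right) = \frac{103312 \left(-6 + \frac{312 i \sqrt{3}}{7}\right)}{123} = - \frac{206624}{41} + \frac{10744448 i \sqrt{3}}{287}$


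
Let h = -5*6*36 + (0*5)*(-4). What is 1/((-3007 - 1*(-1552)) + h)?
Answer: -1/2535 ≈ -0.00039448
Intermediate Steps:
h = -1080 (h = -30*36 + 0*(-4) = -1080 + 0 = -1080)
1/((-3007 - 1*(-1552)) + h) = 1/((-3007 - 1*(-1552)) - 1080) = 1/((-3007 + 1552) - 1080) = 1/(-1455 - 1080) = 1/(-2535) = -1/2535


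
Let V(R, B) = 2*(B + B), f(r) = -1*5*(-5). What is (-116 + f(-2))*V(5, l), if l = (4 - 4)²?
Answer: 0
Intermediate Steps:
l = 0 (l = 0² = 0)
f(r) = 25 (f(r) = -5*(-5) = 25)
V(R, B) = 4*B (V(R, B) = 2*(2*B) = 4*B)
(-116 + f(-2))*V(5, l) = (-116 + 25)*(4*0) = -91*0 = 0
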